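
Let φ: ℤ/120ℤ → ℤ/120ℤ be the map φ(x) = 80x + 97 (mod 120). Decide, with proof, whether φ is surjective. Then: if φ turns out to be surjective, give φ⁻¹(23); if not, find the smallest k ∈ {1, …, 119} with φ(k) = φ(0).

3

Since gcd(80, 120) = 40, we have 80x ≡ 0 (mod 40) for all x, so φ(x) ≡ 17 (mod 40).
But 0 ≢ 17 (mod 40), so 0 ∈ ℤ/120ℤ has no preimage. Therefore φ is not surjective.
Since φ is not surjective, we find the least positive k with φ(k) = φ(0): this means 80k ≡ 0 (mod 120), i.e. 120 ∣ 80k. Since gcd(80, 120) = 40, dividing through by 40 this holds exactly when 3 ∣ 2k, and as gcd(2, 3) = 1, exactly when 3 ∣ k.
The smallest positive such k is 3.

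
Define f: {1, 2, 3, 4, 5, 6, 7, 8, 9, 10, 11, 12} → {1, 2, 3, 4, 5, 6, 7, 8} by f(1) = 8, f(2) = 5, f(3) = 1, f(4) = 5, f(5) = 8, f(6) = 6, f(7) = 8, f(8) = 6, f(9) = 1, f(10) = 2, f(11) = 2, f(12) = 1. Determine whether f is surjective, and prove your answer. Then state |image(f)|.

5

No element maps to 3, so f is not surjective.
The image of f is {1, 2, 5, 6, 8}, which has 5 elements.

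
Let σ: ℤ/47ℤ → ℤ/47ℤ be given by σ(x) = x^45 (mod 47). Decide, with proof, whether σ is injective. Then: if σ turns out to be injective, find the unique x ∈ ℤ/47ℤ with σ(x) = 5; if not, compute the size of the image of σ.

19

Since 47 is prime, the nonzero elements of ℤ/47ℤ form a cyclic group of order 46.
As gcd(45, 46) = 1, raising to the 45th power is a bijection on this group: if x_1^45 ≡ x_2^45 then (x_1x_2^{−1})^45 = 1, and the only element of order dividing gcd(45, 46) = 1 is 1, so x_1 = x_2.
With σ(0) = 0 this makes σ injective on all of ℤ/47ℤ, hence bijective (finite equal-size domain and codomain). In particular σ is injective.
Since σ is injective, we find the preimage of 5. The inverse of x ↦ x^45 on (ℤ/47ℤ)^× is x ↦ x^45, because 45·45 = 2025 = 44·46 + 1 ≡ 1 (mod 46) and x^{46} = 1 for x ≠ 0 (Fermat). So σ⁻¹(5) = 5^45 mod 47.
Repeated squaring mod 47: 5^1 ≡ 5, 5^2 ≡ 5² = 25, 5^4 ≡ 25² = 625 ≡ 14, 5^8 ≡ 14² = 196 ≡ 8, 5^16 ≡ 8² = 64 ≡ 17, 5^32 ≡ 17² = 289 ≡ 7. Since 45 = 32 + 8 + 4 + 1, 5^45 ≡ 7·8·14·5: 7·8 = 56 ≡ 9, then 9·14 = 126 ≡ 32, then 32·5 = 160 ≡ 19. So 5^45 ≡ 19 (mod 47).
Hence σ⁻¹(5) = 19.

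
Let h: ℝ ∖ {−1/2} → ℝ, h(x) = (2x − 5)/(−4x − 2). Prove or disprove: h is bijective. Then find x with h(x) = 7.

If h(x) = −1/2, cross-multiplying gives −4(2x − 5) = 2(−4x − 2), which simplifies to 20 = −4 — false.  So −1/2 has no preimage and h is not surjective.
Hence h is not bijective.
Solving h(x) = 7: cross-multiplying gives 2x − 5 = 7(−4x − 2), which rearranges to 30x = −9, so x = −3/10.

-3/10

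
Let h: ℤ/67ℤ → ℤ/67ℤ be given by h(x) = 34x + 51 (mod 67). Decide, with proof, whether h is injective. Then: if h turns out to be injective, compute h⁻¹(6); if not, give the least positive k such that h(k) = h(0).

If h(x_1) = h(x_2), then 34x_1 ≡ 34x_2 (mod 67). Because gcd(34, 67) = 1, we may cancel 34 to get x_1 ≡ x_2 (mod 67).
So h is injective.
We now compute 34⁻¹ mod 67 explicitly. Euclid's algorithm: 67 = 1·34 + 33, 34 = 1·33 + 1; back-substituting gives 1 = 2·34 − 1·67, so 34⁻¹ ≡ 2 (mod 67).
Since h is injective, we compute h⁻¹(6): solve 34x + 51 ≡ 6 (mod 67), i.e. 34x ≡ 22 (mod 67).
Multiplying by 34⁻¹ = 2 gives x ≡ 2·22 = 44 ≡ 44 (mod 67).
Check: h(44) = 34·44 + 51 = 1547 = 23·67 + 6 ≡ 6 (mod 67).

44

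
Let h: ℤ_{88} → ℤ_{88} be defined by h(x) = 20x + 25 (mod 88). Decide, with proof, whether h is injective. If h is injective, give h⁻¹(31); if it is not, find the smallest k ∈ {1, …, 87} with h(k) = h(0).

Recall: h is injective when h(s) = h(t) forces s = t.
We have gcd(20, 88) = 4 > 1. Taking s = 0 and t = 22: h(0) = 25 and h(22) = 20·22 + 25 = 465 ≡ 25 (mod 88).
So h(0) = h(22) while 0 ≠ 22, therefore h is not injective.
Since h is not injective, we find the least positive k with h(k) = h(0): this means 20k ≡ 0 (mod 88), i.e. 88 ∣ 20k. Since gcd(20, 88) = 4, dividing through by 4 this holds exactly when 22 ∣ 5k, and as gcd(5, 22) = 1, exactly when 22 ∣ k.
The smallest positive such k is 22.

22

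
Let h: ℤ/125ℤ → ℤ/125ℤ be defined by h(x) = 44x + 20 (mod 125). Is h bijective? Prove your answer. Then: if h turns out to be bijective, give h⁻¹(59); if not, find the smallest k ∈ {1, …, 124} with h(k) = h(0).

Suppose h(u) = h(v) in ℤ/125ℤ. Then 44u + 20 ≡ 44v + 20 (mod 125), therefore 44(u − v) ≡ 0 (mod 125).
Since gcd(44, 125) = 1, 44 is invertible modulo 125, so u − v ≡ 0 (mod 125), i.e. u = v.
We now compute 44⁻¹ mod 125 explicitly. Euclid's algorithm: 125 = 2·44 + 37, 44 = 1·37 + 7, 37 = 5·7 + 2, 7 = 3·2 + 1; back-substituting gives 1 = 54·44 − 19·125, so 44⁻¹ ≡ 54 (mod 125).
Then y ↦ 54(y − 20) is a two-sided inverse to h, so every y ∈ ℤ/125ℤ has a preimage.
Hence h is bijective.
Since h is bijective, we find h⁻¹(59): we need 44x ≡ 59 − 20 ≡ 39 (mod 125). Using 44⁻¹ = 54: x ≡ 54·39 = 2106 = 16·125 + 106, so x = 106.
Check: h(106) = 44·106 + 20 = 4684 = 37·125 + 59 ≡ 59 (mod 125).

106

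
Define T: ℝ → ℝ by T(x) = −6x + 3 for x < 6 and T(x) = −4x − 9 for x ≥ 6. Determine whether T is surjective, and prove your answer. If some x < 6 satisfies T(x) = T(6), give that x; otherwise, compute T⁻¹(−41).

8

Both pieces are strictly decreasing (slopes −6 and −4), so each is injective on its own interval.
The left piece maps (−∞, 6) onto (−33, ∞); the right piece maps [6, ∞) onto (−∞, −33].
These images together cover ℝ, so T is surjective.
Because the two images are disjoint, no x < 6 has T(x) = T(6), so we compute T⁻¹(−41): −41 lies in (−∞, −33], so solve −4x − 9 = −41: x = (−41 + 9)/(−4) = 8.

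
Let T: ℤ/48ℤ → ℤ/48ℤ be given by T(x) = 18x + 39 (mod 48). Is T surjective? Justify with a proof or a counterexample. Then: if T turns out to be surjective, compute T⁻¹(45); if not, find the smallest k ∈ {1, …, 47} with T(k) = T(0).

Since gcd(18, 48) = 6, we have 18x ≡ 0 (mod 6) for all x, so T(x) ≡ 3 (mod 6).
But 0 ≢ 3 (mod 6), so 0 ∈ ℤ/48ℤ has no preimage. Thus T is not surjective.
Since T is not surjective, we find the least positive k with T(k) = T(0): this means 18k ≡ 0 (mod 48), i.e. 48 ∣ 18k. Since gcd(18, 48) = 6, dividing through by 6 this holds exactly when 8 ∣ 3k, and as gcd(3, 8) = 1, exactly when 8 ∣ k.
The smallest positive such k is 8.

8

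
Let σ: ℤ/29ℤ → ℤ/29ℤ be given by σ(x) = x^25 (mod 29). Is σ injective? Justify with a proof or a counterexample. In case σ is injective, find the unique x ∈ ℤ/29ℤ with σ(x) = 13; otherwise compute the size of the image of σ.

5

Since 29 is prime, the nonzero elements of ℤ/29ℤ form a cyclic group of order 28.
As gcd(25, 28) = 1, raising to the 25th power is a bijection on this group: if a^25 ≡ b^25 then (ab^{−1})^25 = 1, and the only element of order dividing gcd(25, 28) = 1 is 1, so a = b.
With σ(0) = 0 this makes σ injective on all of ℤ/29ℤ, hence bijective (finite equal-size domain and codomain). In particular σ is injective.
Since σ is injective, we find the preimage of 13. The inverse of x ↦ x^25 on (ℤ/29ℤ)^× is x ↦ x^9, because 25·9 = 225 = 8·28 + 1 ≡ 1 (mod 28) and x^{28} = 1 for x ≠ 0 (Fermat). So σ⁻¹(13) = 13^9 mod 29.
Repeated squaring mod 29: 13^1 ≡ 13, 13^2 ≡ 13² = 169 ≡ 24, 13^4 ≡ 24² = 576 ≡ 25, 13^8 ≡ 25² = 625 ≡ 16. Since 9 = 8 + 1, 13^9 ≡ 16·13: 16·13 = 208 ≡ 5. So 13^9 ≡ 5 (mod 29).
Hence σ⁻¹(13) = 5.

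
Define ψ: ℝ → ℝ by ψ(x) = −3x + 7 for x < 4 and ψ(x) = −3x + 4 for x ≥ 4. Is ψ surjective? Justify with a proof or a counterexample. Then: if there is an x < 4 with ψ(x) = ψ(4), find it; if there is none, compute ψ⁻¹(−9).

Both pieces are strictly decreasing (slopes −3 and −3), so each is injective on its own interval.
The left piece maps (−∞, 4) onto (−5, ∞); the right piece maps [4, ∞) onto (−∞, −8].
The union (−5, ∞) ∪ (−∞, −8] omits the interval between −5 and −8; in particular −5 has no preimage. So ψ is not surjective.
Because the two images are disjoint, no x < 4 has ψ(x) = ψ(4), so we compute ψ⁻¹(−9): −9 lies in (−∞, −8], so solve −3x + 4 = −9: x = (−9 − 4)/(−3) = 13/3.

13/3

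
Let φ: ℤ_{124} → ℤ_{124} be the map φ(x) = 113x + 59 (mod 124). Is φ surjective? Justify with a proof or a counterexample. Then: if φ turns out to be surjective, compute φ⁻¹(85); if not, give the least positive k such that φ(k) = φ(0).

54

Recall: surjectivity means every element of the codomain has a preimage under φ.
Since gcd(113, 124) = 1, 113 is invertible modulo 124. Euclid's algorithm: 124 = 1·113 + 11, 113 = 10·11 + 3, 11 = 3·3 + 2, 3 = 1·2 + 1; back-substituting gives 1 = 45·113 − 41·124, so 113⁻¹ ≡ 45 (mod 124).
For any y ∈ ℤ_{124}, x = 45(y − 59) mod 124 satisfies φ(x) = 113·45(y − 59) + 59 ≡ y (since 113·45 ≡ 1 mod 124). So every y has a preimage.
So φ is surjective.
Since φ is surjective, we compute φ⁻¹(85): solve 113x + 59 ≡ 85 (mod 124), i.e. 113x ≡ 26 (mod 124).
Multiplying by 113⁻¹ = 45 gives x ≡ 45·26 = 1170 = 9·124 + 54 ≡ 54 (mod 124).
Check: φ(54) = 113·54 + 59 = 6161 = 49·124 + 85 ≡ 85 (mod 124).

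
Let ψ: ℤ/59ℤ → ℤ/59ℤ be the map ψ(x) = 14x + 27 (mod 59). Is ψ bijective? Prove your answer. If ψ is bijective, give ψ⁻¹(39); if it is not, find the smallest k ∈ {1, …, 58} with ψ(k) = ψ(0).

43

By definition, ψ is injective when ψ(x_1) = ψ(x_2) forces x_1 = x_2.
If ψ(x_1) = ψ(x_2), then 14x_1 ≡ 14x_2 (mod 59). Because gcd(14, 59) = 1, we may cancel 14 to get x_1 ≡ x_2 (mod 59).
We now compute 14⁻¹ mod 59 explicitly. Euclid's algorithm: 59 = 4·14 + 3, 14 = 4·3 + 2, 3 = 1·2 + 1; back-substituting gives 1 = 38·14 − 9·59, so 14⁻¹ ≡ 38 (mod 59).
Then y ↦ 38(y − 27) is a two-sided inverse to ψ, so every y ∈ ℤ/59ℤ has a preimage.
So ψ is bijective.
Since ψ is bijective, we compute ψ⁻¹(39): solve 14x + 27 ≡ 39 (mod 59), i.e. 14x ≡ 12 (mod 59).
Multiplying by 14⁻¹ = 38 gives x ≡ 38·12 = 456 = 7·59 + 43 ≡ 43 (mod 59).
Check: ψ(43) = 14·43 + 27 = 629 = 10·59 + 39 ≡ 39 (mod 59).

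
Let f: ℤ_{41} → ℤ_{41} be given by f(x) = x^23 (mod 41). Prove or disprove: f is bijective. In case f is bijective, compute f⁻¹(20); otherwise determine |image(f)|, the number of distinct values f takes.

8

Since 41 is prime, the nonzero elements of ℤ_{41} form a cyclic group of order 40.
As gcd(23, 40) = 1, raising to the 23rd power is a bijection on this group: if u^23 ≡ v^23 then (uv^{−1})^23 = 1, and the only element of order dividing gcd(23, 40) = 1 is 1, so u = v.
With f(0) = 0 this makes f injective on all of ℤ_{41}, hence bijective (finite equal-size domain and codomain). In particular f is bijective.
Since f is bijective, we find the preimage of 20. The inverse of x ↦ x^23 on (ℤ_{41})^× is x ↦ x^7, because 23·7 = 161 = 4·40 + 1 ≡ 1 (mod 40) and x^{40} = 1 for x ≠ 0 (Fermat). So f⁻¹(20) = 20^7 mod 41.
Repeated squaring mod 41: 20^1 ≡ 20, 20^2 ≡ 20² = 400 ≡ 31, 20^4 ≡ 31² = 961 ≡ 18. Since 7 = 4 + 2 + 1, 20^7 ≡ 18·31·20: 18·31 = 558 ≡ 25, then 25·20 = 500 ≡ 8. So 20^7 ≡ 8 (mod 41).
Hence f⁻¹(20) = 8.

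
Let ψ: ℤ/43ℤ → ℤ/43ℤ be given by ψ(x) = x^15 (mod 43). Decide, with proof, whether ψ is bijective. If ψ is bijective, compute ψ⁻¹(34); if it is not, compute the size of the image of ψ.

15

ψ(1) = 1^15 = 1.
ψ(6): Repeated squaring mod 43: 6^1 ≡ 6, 6^2 ≡ 6² = 36, 6^4 ≡ 36² = 1296 ≡ 6, 6^8 ≡ 6² = 36. Since 15 = 8 + 4 + 2 + 1, 6^15 ≡ 36·6·36·6: 36·6 = 216 ≡ 1, then 1·36 = 36, then 36·6 = 216 ≡ 1. So 6^15 ≡ 1 (mod 43).
So ψ(1) = ψ(6) = 1 while 1 ≠ 6, therefore ψ is not injective, hence not bijective.
Since ψ is not bijective, we determine |image(ψ)|. Computing x^15 mod 43 for each x (by repeated squaring, reducing mod 43 at every step), the values ψ(0), ψ(1), …, ψ(42) are: 0, 1, 2, 22, 4, 8, 1, 42, 8, 11, 16, 11, 2, 35, 41, 4, 16, 16, 22, 39, 32, 21, 22, 11, 4, 21, 27, 27, 39, 2, 8, 41, 32, 27, 32, 35, 1, 42, 35, 39, 21, 41, 42.
The distinct values are {0, 1, 2, 4, 8, 11, 16, 21, 22, 27, 32, 35, 39, 41, 42}; there are 15 of them.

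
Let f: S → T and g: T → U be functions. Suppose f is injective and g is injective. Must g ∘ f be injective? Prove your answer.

injective

Suppose (g ∘ f)(u) = (g ∘ f)(v), i.e. g(f(u)) = g(f(v)).
Since g is injective, f(u) = f(v). Since f is injective, u = v. Hence g ∘ f is injective.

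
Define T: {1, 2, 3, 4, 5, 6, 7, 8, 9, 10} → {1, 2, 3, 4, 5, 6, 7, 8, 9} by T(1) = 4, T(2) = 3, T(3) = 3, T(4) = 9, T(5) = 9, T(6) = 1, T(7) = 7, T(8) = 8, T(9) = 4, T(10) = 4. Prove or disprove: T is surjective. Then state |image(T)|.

6

No element maps to 2, so T is not surjective.
The image of T is {1, 3, 4, 7, 8, 9}, which has 6 elements.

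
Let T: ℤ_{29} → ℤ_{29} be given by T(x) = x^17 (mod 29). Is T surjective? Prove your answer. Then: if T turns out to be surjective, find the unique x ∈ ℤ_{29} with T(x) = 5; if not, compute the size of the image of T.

22

Since 29 is prime, the nonzero elements of ℤ_{29} form a cyclic group of order 28.
As gcd(17, 28) = 1, raising to the 17th power is a bijection on this group: if s^17 ≡ t^17 then (st^{−1})^17 = 1, and the only element of order dividing gcd(17, 28) = 1 is 1, so s = t.
With T(0) = 0 this makes T injective on all of ℤ_{29}, hence bijective (finite equal-size domain and codomain). In particular T is surjective.
Since T is surjective, we find the preimage of 5. The inverse of x ↦ x^17 on (ℤ_{29})^× is x ↦ x^5, because 17·5 = 85 = 3·28 + 1 ≡ 1 (mod 28) and x^{28} = 1 for x ≠ 0 (Fermat). So T⁻¹(5) = 5^5 mod 29.
Repeated squaring mod 29: 5^1 ≡ 5, 5^2 ≡ 5² = 25, 5^4 ≡ 25² = 625 ≡ 16. Since 5 = 4 + 1, 5^5 ≡ 16·5: 16·5 = 80 ≡ 22. So 5^5 ≡ 22 (mod 29).
Hence T⁻¹(5) = 22.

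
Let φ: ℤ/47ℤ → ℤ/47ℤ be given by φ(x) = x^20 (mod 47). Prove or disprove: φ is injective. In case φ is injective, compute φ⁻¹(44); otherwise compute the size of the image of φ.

24

φ(23): Repeated squaring mod 47: 23^1 ≡ 23, 23^2 ≡ 23² = 529 ≡ 12, 23^4 ≡ 12² = 144 ≡ 3, 23^8 ≡ 3² = 9, 23^16 ≡ 9² = 81 ≡ 34. Since 20 = 16 + 4, 23^20 ≡ 34·3: 34·3 = 102 ≡ 8. So 23^20 ≡ 8 (mod 47).
φ(24): Repeated squaring mod 47: 24^1 ≡ 24, 24^2 ≡ 24² = 576 ≡ 12, 24^4 ≡ 12² = 144 ≡ 3, 24^8 ≡ 3² = 9, 24^16 ≡ 9² = 81 ≡ 34. Since 20 = 16 + 4, 24^20 ≡ 34·3: 34·3 = 102 ≡ 8. So 24^20 ≡ 8 (mod 47).
So φ(23) = φ(24) = 8 while 23 ≠ 24, therefore φ is not injective.
Since φ is not injective, we determine |image(φ)|. Computing x^20 mod 47 for each x (by repeated squaring, reducing mod 47 at every step), the values φ(0), φ(1), …, φ(46) are: 0, 1, 6, 7, 36, 3, 42, 37, 28, 2, 18, 25, 17, 4, 34, 21, 27, 32, 12, 16, 14, 24, 9, 8, 8, 9, 24, 14, 16, 12, 32, 27, 21, 34, 4, 17, 25, 18, 2, 28, 37, 42, 3, 36, 7, 6, 1.
The distinct values are {0, 1, 2, 3, 4, 6, 7, 8, 9, 12, 14, 16, 17, 18, 21, 24, 25, 27, 28, 32, 34, 36, 37, 42}; there are 24 of them.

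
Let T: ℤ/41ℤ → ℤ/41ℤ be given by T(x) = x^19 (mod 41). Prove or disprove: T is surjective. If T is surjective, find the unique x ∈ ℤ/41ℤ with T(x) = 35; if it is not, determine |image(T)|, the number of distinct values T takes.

7

Since 41 is prime, the nonzero elements of ℤ/41ℤ form a cyclic group of order 40.
As gcd(19, 40) = 1, raising to the 19th power is a bijection on this group: if x_1^19 ≡ x_2^19 then (x_1x_2^{−1})^19 = 1, and the only element of order dividing gcd(19, 40) = 1 is 1, so x_1 = x_2.
With T(0) = 0 this makes T injective on all of ℤ/41ℤ, hence bijective (finite equal-size domain and codomain). In particular T is surjective.
Since T is surjective, we find the preimage of 35. The inverse of x ↦ x^19 on (ℤ/41ℤ)^× is x ↦ x^19, because 19·19 = 361 = 9·40 + 1 ≡ 1 (mod 40) and x^{40} = 1 for x ≠ 0 (Fermat). So T⁻¹(35) = 35^19 mod 41.
Repeated squaring mod 41: 35^1 ≡ 35, 35^2 ≡ 35² = 1225 ≡ 36, 35^4 ≡ 36² = 1296 ≡ 25, 35^8 ≡ 25² = 625 ≡ 10, 35^16 ≡ 10² = 100 ≡ 18. Since 19 = 16 + 2 + 1, 35^19 ≡ 18·36·35: 18·36 = 648 ≡ 33, then 33·35 = 1155 ≡ 7. So 35^19 ≡ 7 (mod 41).
Hence T⁻¹(35) = 7.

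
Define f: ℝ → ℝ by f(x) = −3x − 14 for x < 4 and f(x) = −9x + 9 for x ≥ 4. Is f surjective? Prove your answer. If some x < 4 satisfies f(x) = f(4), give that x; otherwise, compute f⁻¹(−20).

2

Both pieces are strictly decreasing (slopes −3 and −9), so each is injective on its own interval.
The left piece maps (−∞, 4) onto (−26, ∞); the right piece maps [4, ∞) onto (−∞, −27].
The union (−26, ∞) ∪ (−∞, −27] omits the interval between −26 and −27; in particular −26 has no preimage. So f is not surjective.
Because the two images are disjoint, no x < 4 has f(x) = f(4), so we compute f⁻¹(−20): −20 lies in (−26, ∞), so solve −3x − 14 = −20: x = (−20 + 14)/(−3) = 2.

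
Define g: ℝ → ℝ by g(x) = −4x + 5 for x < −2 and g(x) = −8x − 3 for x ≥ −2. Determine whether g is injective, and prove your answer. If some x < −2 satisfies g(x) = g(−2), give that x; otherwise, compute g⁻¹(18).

Both pieces are strictly decreasing (slopes −4 and −8), so each is injective on its own interval.
The left piece maps (−∞, −2) onto (13, ∞); the right piece maps [−2, ∞) onto (−∞, 13].
These images are disjoint, so no value is attained by both pieces. Thus g is injective.
Because the two images are disjoint, no x < −2 has g(x) = g(−2), so we compute g⁻¹(18): 18 lies in (13, ∞), so solve −4x + 5 = 18: x = (18 − 5)/(−4) = −13/4.

-13/4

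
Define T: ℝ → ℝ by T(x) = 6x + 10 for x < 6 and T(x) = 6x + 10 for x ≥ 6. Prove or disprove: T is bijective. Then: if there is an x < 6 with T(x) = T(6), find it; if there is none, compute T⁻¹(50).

20/3

Both pieces are strictly increasing (slopes 6 and 6), so each is injective on its own interval.
The left piece maps (−∞, 6) onto (−∞, 46); the right piece maps [6, ∞) onto [46, ∞).
Since 46 = 46, the images partition ℝ: T is injective and surjective, hence bijective.
Because the two images are disjoint, no x < 6 has T(x) = T(6), so we compute T⁻¹(50): 50 lies in [46, ∞), so solve 6x + 10 = 50: x = (50 − 10)/6 = 20/3.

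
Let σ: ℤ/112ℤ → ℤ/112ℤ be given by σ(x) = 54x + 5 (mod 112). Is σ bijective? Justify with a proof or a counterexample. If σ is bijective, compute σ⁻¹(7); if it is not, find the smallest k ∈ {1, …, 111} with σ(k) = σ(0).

56

We have gcd(54, 112) = 2 > 1. Taking a = 0 and b = 56: σ(0) = 5 and σ(56) = 54·56 + 5 = 3029 ≡ 5 (mod 112).
So σ(0) = σ(56) while 0 ≠ 56, therefore σ is not injective, hence not bijective.
Since σ is not bijective, we find the least positive k with σ(k) = σ(0): this means 54k ≡ 0 (mod 112), i.e. 112 ∣ 54k. Since gcd(54, 112) = 2, dividing through by 2 this holds exactly when 56 ∣ 27k, and as gcd(27, 56) = 1, exactly when 56 ∣ k.
The smallest positive such k is 56.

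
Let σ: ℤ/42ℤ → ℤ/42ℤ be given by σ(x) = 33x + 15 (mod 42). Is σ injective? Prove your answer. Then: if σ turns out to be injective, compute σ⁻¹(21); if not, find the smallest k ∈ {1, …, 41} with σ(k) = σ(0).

14

Recall: σ is injective when σ(u) = σ(v) forces u = v.
We have gcd(33, 42) = 3 > 1. Taking u = 0 and v = 14: σ(0) = 15 and σ(14) = 33·14 + 15 = 477 ≡ 15 (mod 42).
So σ(0) = σ(14) while 0 ≠ 14, hence σ is not injective.
Since σ is not injective, we find the least positive k with σ(k) = σ(0): this means 33k ≡ 0 (mod 42), i.e. 42 ∣ 33k. Since gcd(33, 42) = 3, dividing through by 3 this holds exactly when 14 ∣ 11k, and as gcd(11, 14) = 1, exactly when 14 ∣ k.
The smallest positive such k is 14.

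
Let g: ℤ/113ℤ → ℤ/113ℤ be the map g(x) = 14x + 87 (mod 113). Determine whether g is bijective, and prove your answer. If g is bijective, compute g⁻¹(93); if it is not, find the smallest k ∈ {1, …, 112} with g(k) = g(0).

65

Recall that injectivity means: for all u, v in the domain, g(u) = g(v) implies u = v.
Suppose g(u) = g(v) in ℤ/113ℤ. Then 14u + 87 ≡ 14v + 87 (mod 113), hence 14(u − v) ≡ 0 (mod 113).
Since gcd(14, 113) = 1, 14 is invertible modulo 113, so u − v ≡ 0 (mod 113), i.e. u = v.
We now compute 14⁻¹ mod 113 explicitly. Euclid's algorithm: 113 = 8·14 + 1; back-substituting gives 1 = 105·14 − 13·113, so 14⁻¹ ≡ 105 (mod 113).
Then y ↦ 105(y − 87) is a two-sided inverse to g, so every y ∈ ℤ/113ℤ has a preimage.
Thus g is bijective.
Since g is bijective, we find g⁻¹(93): we need 14x ≡ 93 − 87 ≡ 6 (mod 113). Using 14⁻¹ = 105: x ≡ 105·6 = 630 = 5·113 + 65, so x = 65.
Check: g(65) = 14·65 + 87 = 997 = 8·113 + 93 ≡ 93 (mod 113).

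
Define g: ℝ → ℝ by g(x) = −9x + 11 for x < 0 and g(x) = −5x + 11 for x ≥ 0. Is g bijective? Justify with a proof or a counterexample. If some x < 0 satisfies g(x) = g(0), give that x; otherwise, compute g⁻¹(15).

-4/9

Both pieces are strictly decreasing (slopes −9 and −5), so each is injective on its own interval.
The left piece maps (−∞, 0) onto (11, ∞); the right piece maps [0, ∞) onto (−∞, 11].
Since 11 = 11, the images partition ℝ: g is injective and surjective, hence bijective.
Because the two images are disjoint, no x < 0 has g(x) = g(0), so we compute g⁻¹(15): 15 lies in (11, ∞), so solve −9x + 11 = 15: x = (15 − 11)/(−9) = −4/9.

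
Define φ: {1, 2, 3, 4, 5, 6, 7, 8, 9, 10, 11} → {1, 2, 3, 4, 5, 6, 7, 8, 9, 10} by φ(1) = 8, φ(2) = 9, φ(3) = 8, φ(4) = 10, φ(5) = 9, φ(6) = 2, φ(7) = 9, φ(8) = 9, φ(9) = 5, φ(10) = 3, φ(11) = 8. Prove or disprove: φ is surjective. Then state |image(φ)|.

No element maps to 1, so φ is not surjective.
The image of φ is {2, 3, 5, 8, 9, 10}, which has 6 elements.

6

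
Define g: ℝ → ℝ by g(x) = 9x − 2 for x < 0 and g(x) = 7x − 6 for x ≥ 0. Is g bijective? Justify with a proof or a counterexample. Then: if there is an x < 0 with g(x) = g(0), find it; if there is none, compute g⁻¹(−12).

-4/9

Both pieces are strictly increasing (slopes 9 and 7), so each is injective on its own interval.
The left piece maps (−∞, 0) onto (−∞, −2); the right piece maps [0, ∞) onto [−6, ∞).
These images overlap. In particular g(0) = −6 (right piece), and solving 9x − 2 = −6 on the left piece gives x = −4/9 < 0.
So g(−4/9) = g(0) with −4/9 ≠ 0, and g is not injective, hence not bijective. This x = −4/9 is the requested value below 0.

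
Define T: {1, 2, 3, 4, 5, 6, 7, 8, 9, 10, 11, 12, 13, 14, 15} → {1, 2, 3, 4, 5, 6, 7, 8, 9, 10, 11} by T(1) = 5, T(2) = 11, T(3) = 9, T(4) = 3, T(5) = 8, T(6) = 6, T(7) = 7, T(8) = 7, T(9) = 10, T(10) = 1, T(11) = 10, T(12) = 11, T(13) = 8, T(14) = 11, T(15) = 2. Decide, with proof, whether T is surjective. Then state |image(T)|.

10

No element maps to 4, so T is not surjective.
The image of T is {1, 2, 3, 5, 6, 7, 8, 9, 10, 11}, which has 10 elements.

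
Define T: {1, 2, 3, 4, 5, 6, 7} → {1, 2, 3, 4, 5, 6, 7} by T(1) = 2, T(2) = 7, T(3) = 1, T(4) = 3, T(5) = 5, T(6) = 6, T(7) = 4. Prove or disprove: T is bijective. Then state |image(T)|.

The values 2, 7, 1, 3, 5, 6, 4 are a permutation of {1, 2, 3, 4, 5, 6, 7}: each element appears exactly once.
So T is injective and surjective, hence bijective.
The image of T is {1, 2, 3, 4, 5, 6, 7}, which has 7 elements.

7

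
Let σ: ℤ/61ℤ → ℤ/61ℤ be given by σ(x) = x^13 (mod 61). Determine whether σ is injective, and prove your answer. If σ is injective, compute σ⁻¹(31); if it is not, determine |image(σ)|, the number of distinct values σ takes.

Since 61 is prime, the nonzero elements of ℤ/61ℤ form a cyclic group of order 60.
As gcd(13, 60) = 1, raising to the 13th power is a bijection on this group: if u^13 ≡ v^13 then (uv^{−1})^13 = 1, and the only element of order dividing gcd(13, 60) = 1 is 1, so u = v.
With σ(0) = 0 this makes σ injective on all of ℤ/61ℤ, hence bijective (finite equal-size domain and codomain). In particular σ is injective.
Since σ is injective, we find the preimage of 31. The inverse of x ↦ x^13 on (ℤ/61ℤ)^× is x ↦ x^37, because 13·37 = 481 = 8·60 + 1 ≡ 1 (mod 60) and x^{60} = 1 for x ≠ 0 (Fermat). So σ⁻¹(31) = 31^37 mod 61.
Repeated squaring mod 61: 31^1 ≡ 31, 31^2 ≡ 31² = 961 ≡ 46, 31^4 ≡ 46² = 2116 ≡ 42, 31^8 ≡ 42² = 1764 ≡ 56, 31^16 ≡ 56² = 3136 ≡ 25, 31^32 ≡ 25² = 625 ≡ 15. Since 37 = 32 + 4 + 1, 31^37 ≡ 15·42·31: 15·42 = 630 ≡ 20, then 20·31 = 620 ≡ 10. So 31^37 ≡ 10 (mod 61).
Hence σ⁻¹(31) = 10.

10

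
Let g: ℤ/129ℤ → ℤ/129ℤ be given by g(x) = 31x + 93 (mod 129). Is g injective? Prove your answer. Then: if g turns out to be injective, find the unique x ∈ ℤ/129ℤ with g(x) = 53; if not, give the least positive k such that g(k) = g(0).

32

Suppose g(a) = g(b) in ℤ/129ℤ. Then 31a + 93 ≡ 31b + 93 (mod 129), therefore 31(a − b) ≡ 0 (mod 129).
Since gcd(31, 129) = 1, 31 is invertible modulo 129, so a − b ≡ 0 (mod 129), i.e. a = b.
So g is injective.
We now compute 31⁻¹ mod 129 explicitly. Euclid's algorithm: 129 = 4·31 + 5, 31 = 6·5 + 1; back-substituting gives 1 = 25·31 − 6·129, so 31⁻¹ ≡ 25 (mod 129).
Since g is injective, we compute g⁻¹(53): solve 31x + 93 ≡ 53 (mod 129), i.e. 31x ≡ 89 (mod 129).
Multiplying by 31⁻¹ = 25 gives x ≡ 25·89 = 2225 = 17·129 + 32 ≡ 32 (mod 129).
Check: g(32) = 31·32 + 93 = 1085 = 8·129 + 53 ≡ 53 (mod 129).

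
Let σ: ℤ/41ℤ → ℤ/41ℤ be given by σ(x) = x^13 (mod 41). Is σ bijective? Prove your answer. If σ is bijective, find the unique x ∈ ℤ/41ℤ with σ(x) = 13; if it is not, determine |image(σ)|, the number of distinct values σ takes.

Since 41 is prime, the nonzero elements of ℤ/41ℤ form a cyclic group of order 40.
As gcd(13, 40) = 1, raising to the 13th power is a bijection on this group: if u^13 ≡ v^13 then (uv^{−1})^13 = 1, and the only element of order dividing gcd(13, 40) = 1 is 1, so u = v.
With σ(0) = 0 this makes σ injective on all of ℤ/41ℤ, hence bijective (finite equal-size domain and codomain). In particular σ is bijective.
Since σ is bijective, we find the preimage of 13. The inverse of x ↦ x^13 on (ℤ/41ℤ)^× is x ↦ x^37, because 13·37 = 481 = 12·40 + 1 ≡ 1 (mod 40) and x^{40} = 1 for x ≠ 0 (Fermat). So σ⁻¹(13) = 13^37 mod 41.
Repeated squaring mod 41: 13^1 ≡ 13, 13^2 ≡ 13² = 169 ≡ 5, 13^4 ≡ 5² = 25, 13^8 ≡ 25² = 625 ≡ 10, 13^16 ≡ 10² = 100 ≡ 18, 13^32 ≡ 18² = 324 ≡ 37. Since 37 = 32 + 4 + 1, 13^37 ≡ 37·25·13: 37·25 = 925 ≡ 23, then 23·13 = 299 ≡ 12. So 13^37 ≡ 12 (mod 41).
Hence σ⁻¹(13) = 12.

12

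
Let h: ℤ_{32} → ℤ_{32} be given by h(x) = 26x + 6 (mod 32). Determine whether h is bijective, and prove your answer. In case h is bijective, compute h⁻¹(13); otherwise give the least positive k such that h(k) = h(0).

16

We have gcd(26, 32) = 2 > 1. Taking a = 0 and b = 16: h(0) = 6 and h(16) = 26·16 + 6 = 422 ≡ 6 (mod 32).
So h(0) = h(16) while 0 ≠ 16, thus h is not injective, hence not bijective.
Since h is not bijective, we find the least positive k with h(k) = h(0): this means 26k ≡ 0 (mod 32), i.e. 32 ∣ 26k. Since gcd(26, 32) = 2, dividing through by 2 this holds exactly when 16 ∣ 13k, and as gcd(13, 16) = 1, exactly when 16 ∣ k.
The smallest positive such k is 16.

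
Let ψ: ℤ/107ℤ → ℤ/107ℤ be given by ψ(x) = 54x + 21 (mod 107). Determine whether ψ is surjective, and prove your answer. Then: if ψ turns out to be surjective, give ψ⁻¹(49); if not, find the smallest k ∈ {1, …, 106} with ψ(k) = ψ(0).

Since gcd(54, 107) = 1, 54 is invertible modulo 107. Euclid's algorithm: 107 = 1·54 + 53, 54 = 1·53 + 1; back-substituting gives 1 = 2·54 − 1·107, so 54⁻¹ ≡ 2 (mod 107).
Then y ↦ 2(y − 21) is a two-sided inverse to ψ, so every y ∈ ℤ/107ℤ has a preimage.
Therefore ψ is surjective.
Since ψ is surjective, we compute ψ⁻¹(49): solve 54x + 21 ≡ 49 (mod 107), i.e. 54x ≡ 28 (mod 107).
Multiplying by 54⁻¹ = 2 gives x ≡ 2·28 = 56 ≡ 56 (mod 107).
Check: ψ(56) = 54·56 + 21 = 3045 = 28·107 + 49 ≡ 49 (mod 107).

56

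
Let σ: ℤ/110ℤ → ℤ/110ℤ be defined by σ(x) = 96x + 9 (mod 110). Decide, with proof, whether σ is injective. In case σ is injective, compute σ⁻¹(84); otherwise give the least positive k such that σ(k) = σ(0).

55

We have gcd(96, 110) = 2 > 1. Taking x_1 = 0 and x_2 = 55: σ(0) = 9 and σ(55) = 96·55 + 9 = 5289 ≡ 9 (mod 110).
So σ(0) = σ(55) while 0 ≠ 55, therefore σ is not injective.
Since σ is not injective, we find the least positive k with σ(k) = σ(0): this means 96k ≡ 0 (mod 110), i.e. 110 ∣ 96k. Since gcd(96, 110) = 2, dividing through by 2 this holds exactly when 55 ∣ 48k, and as gcd(48, 55) = 1, exactly when 55 ∣ k.
The smallest positive such k is 55.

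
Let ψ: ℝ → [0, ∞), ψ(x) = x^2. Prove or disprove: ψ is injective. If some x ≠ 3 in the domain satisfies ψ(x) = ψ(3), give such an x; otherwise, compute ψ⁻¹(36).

-3

ψ(3) = 9 = (−3)^2 = ψ(−3) (since 2 is even), with 3 ≠ −3. So ψ is not injective.
For the follow-up, such an x exists: taking x = −3 ∈ ℝ gives ψ(−3) = 9 = ψ(3) with −3 ≠ 3.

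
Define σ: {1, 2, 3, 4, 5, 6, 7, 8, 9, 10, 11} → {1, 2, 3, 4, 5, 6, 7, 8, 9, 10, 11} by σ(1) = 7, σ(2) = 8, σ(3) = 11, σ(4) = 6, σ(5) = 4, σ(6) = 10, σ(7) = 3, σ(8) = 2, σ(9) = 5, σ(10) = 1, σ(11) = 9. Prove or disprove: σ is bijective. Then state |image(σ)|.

The values 7, 8, 11, 6, 4, 10, 3, 2, 5, 1, 9 are a permutation of {1, 2, 3, 4, 5, 6, 7, 8, 9, 10, 11}: each element appears exactly once.
So σ is injective and surjective, hence bijective.
The image of σ is {1, 2, 3, 4, 5, 6, 7, 8, 9, 10, 11}, which has 11 elements.

11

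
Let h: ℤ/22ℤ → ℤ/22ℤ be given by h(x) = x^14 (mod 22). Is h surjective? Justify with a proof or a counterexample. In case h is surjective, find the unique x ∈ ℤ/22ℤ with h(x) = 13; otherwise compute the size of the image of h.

12

h(10): Repeated squaring mod 22: 10^1 ≡ 10, 10^2 ≡ 10² = 100 ≡ 12, 10^4 ≡ 12² = 144 ≡ 12, 10^8 ≡ 12² = 144 ≡ 12. Since 14 = 8 + 4 + 2, 10^14 ≡ 12·12·12: 12·12 = 144 ≡ 12, then 12·12 = 144 ≡ 12. So 10^14 ≡ 12 (mod 22).
h(12): Repeated squaring mod 22: 12^1 ≡ 12, 12^2 ≡ 12² = 144 ≡ 12, 12^4 ≡ 12² = 144 ≡ 12, 12^8 ≡ 12² = 144 ≡ 12. Since 14 = 8 + 4 + 2, 12^14 ≡ 12·12·12: 12·12 = 144 ≡ 12, then 12·12 = 144 ≡ 12. So 12^14 ≡ 12 (mod 22).
So h(10) = h(12) = 12 while 10 ≠ 12, hence h is not injective.
A non-injective map from the 22-element set ℤ/22ℤ to itself takes at most 21 distinct values, so it cannot be surjective. Therefore h is not surjective.
Since h is not surjective, we determine |image(h)|. Computing x^14 mod 22 for each x (by repeated squaring, reducing mod 22 at every step), the values h(0), h(1), …, h(21) are: 0, 1, 16, 15, 14, 9, 20, 3, 4, 5, 12, 11, 12, 5, 4, 3, 20, 9, 14, 15, 16, 1.
The distinct values are {0, 1, 3, 4, 5, 9, 11, 12, 14, 15, 16, 20}; there are 12 of them.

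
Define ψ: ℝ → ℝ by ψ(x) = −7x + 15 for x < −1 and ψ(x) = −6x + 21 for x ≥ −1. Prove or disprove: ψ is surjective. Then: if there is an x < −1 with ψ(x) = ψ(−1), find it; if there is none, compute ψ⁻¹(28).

-12/7

Both pieces are strictly decreasing (slopes −7 and −6), so each is injective on its own interval.
The left piece maps (−∞, −1) onto (22, ∞); the right piece maps [−1, ∞) onto (−∞, 27].
The union (22, ∞) ∪ (−∞, 27] covers ℝ, so ψ is surjective.
For the follow-up: the images overlap, so an x < −1 with ψ(x) = ψ(−1) exists. ψ(−1) = 27; solving −7x + 15 = 27 for x < −1 gives x = (27 − 15)/(−7) = −12/7.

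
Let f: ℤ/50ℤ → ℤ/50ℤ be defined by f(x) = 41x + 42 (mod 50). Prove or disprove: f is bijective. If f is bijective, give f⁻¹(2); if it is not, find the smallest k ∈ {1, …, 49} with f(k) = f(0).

Suppose f(u) = f(v) in ℤ/50ℤ. Then 41u + 42 ≡ 41v + 42 (mod 50), hence 41(u − v) ≡ 0 (mod 50).
Since gcd(41, 50) = 1, 41 is invertible modulo 50, so u − v ≡ 0 (mod 50), i.e. u = v.
We now compute 41⁻¹ mod 50 explicitly. Euclid's algorithm: 50 = 1·41 + 9, 41 = 4·9 + 5, 9 = 1·5 + 4, 5 = 1·4 + 1; back-substituting gives 1 = 11·41 − 9·50, so 41⁻¹ ≡ 11 (mod 50).
For any y ∈ ℤ/50ℤ, x = 11(y − 42) mod 50 satisfies f(x) = 41·11(y − 42) + 42 ≡ y (since 41·11 ≡ 1 mod 50). So every y has a preimage.
Therefore f is bijective.
Since f is bijective, we find f⁻¹(2): we need 41x ≡ 2 − 42 ≡ 10 (mod 50). Using 41⁻¹ = 11: x ≡ 11·10 = 110 = 2·50 + 10, so x = 10.
Check: f(10) = 41·10 + 42 = 452 = 9·50 + 2 ≡ 2 (mod 50).

10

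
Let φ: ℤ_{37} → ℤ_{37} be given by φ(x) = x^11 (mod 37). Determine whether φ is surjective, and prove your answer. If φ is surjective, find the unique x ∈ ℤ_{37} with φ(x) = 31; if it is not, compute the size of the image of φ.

Since 37 is prime, the nonzero elements of ℤ_{37} form a cyclic group of order 36.
As gcd(11, 36) = 1, raising to the 11th power is a bijection on this group: if u^11 ≡ v^11 then (uv^{−1})^11 = 1, and the only element of order dividing gcd(11, 36) = 1 is 1, so u = v.
With φ(0) = 0 this makes φ injective on all of ℤ_{37}, hence bijective (finite equal-size domain and codomain). In particular φ is surjective.
Since φ is surjective, we find the preimage of 31. The inverse of x ↦ x^11 on (ℤ_{37})^× is x ↦ x^23, because 11·23 = 253 = 7·36 + 1 ≡ 1 (mod 36) and x^{36} = 1 for x ≠ 0 (Fermat). So φ⁻¹(31) = 31^23 mod 37.
Repeated squaring mod 37: 31^1 ≡ 31, 31^2 ≡ 31² = 961 ≡ 36, 31^4 ≡ 36² = 1296 ≡ 1, 31^8 ≡ 1² = 1, 31^16 ≡ 1² = 1. Since 23 = 16 + 4 + 2 + 1, 31^23 ≡ 1·1·36·31: 1·1 = 1, then 1·36 = 36, then 36·31 = 1116 ≡ 6. So 31^23 ≡ 6 (mod 37).
Hence φ⁻¹(31) = 6.

6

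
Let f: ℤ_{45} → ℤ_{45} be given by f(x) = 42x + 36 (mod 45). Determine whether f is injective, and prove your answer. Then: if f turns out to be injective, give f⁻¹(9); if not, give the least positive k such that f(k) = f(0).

By definition, injectivity means: for all s, t in the domain, f(s) = f(t) implies s = t.
We have gcd(42, 45) = 3 > 1. Taking s = 0 and t = 15: f(0) = 36 and f(15) = 42·15 + 36 = 666 ≡ 36 (mod 45).
So f(0) = f(15) while 0 ≠ 15, therefore f is not injective.
Since f is not injective, we find the least positive k with f(k) = f(0): this means 42k ≡ 0 (mod 45), i.e. 45 ∣ 42k. Since gcd(42, 45) = 3, dividing through by 3 this holds exactly when 15 ∣ 14k, and as gcd(14, 15) = 1, exactly when 15 ∣ k.
The smallest positive such k is 15.

15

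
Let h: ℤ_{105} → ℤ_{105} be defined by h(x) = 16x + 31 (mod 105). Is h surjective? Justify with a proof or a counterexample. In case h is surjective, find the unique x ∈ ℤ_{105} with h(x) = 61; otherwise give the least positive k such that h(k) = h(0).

15

Recall that surjectivity means every element of the codomain has a preimage under h.
Since gcd(16, 105) = 1, 16 is invertible modulo 105. Euclid's algorithm: 105 = 6·16 + 9, 16 = 1·9 + 7, 9 = 1·7 + 2, 7 = 3·2 + 1; back-substituting gives 1 = 46·16 − 7·105, so 16⁻¹ ≡ 46 (mod 105).
For any y ∈ ℤ_{105}, x = 46(y − 31) mod 105 satisfies h(x) = 16·46(y − 31) + 31 ≡ y (since 16·46 ≡ 1 mod 105). So every y has a preimage.
Hence h is surjective.
Since h is surjective, we compute h⁻¹(61): solve 16x + 31 ≡ 61 (mod 105), i.e. 16x ≡ 30 (mod 105).
Multiplying by 16⁻¹ = 46 gives x ≡ 46·30 = 1380 = 13·105 + 15 ≡ 15 (mod 105).
Check: h(15) = 16·15 + 31 = 271 = 2·105 + 61 ≡ 61 (mod 105).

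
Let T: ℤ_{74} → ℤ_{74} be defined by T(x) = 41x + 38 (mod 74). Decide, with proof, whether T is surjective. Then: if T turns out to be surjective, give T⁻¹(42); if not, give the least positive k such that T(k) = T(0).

38

Recall: T is surjective if every y in the codomain equals T(x) for some x in the domain.
Since gcd(41, 74) = 1, 41 is invertible modulo 74. Euclid's algorithm: 74 = 1·41 + 33, 41 = 1·33 + 8, 33 = 4·8 + 1; back-substituting gives 1 = 65·41 − 36·74, so 41⁻¹ ≡ 65 (mod 74).
For any y ∈ ℤ_{74}, x = 65(y − 38) mod 74 satisfies T(x) = 41·65(y − 38) + 38 ≡ y (since 41·65 ≡ 1 mod 74). So every y has a preimage.
So T is surjective.
Since T is surjective, we compute T⁻¹(42): solve 41x + 38 ≡ 42 (mod 74), i.e. 41x ≡ 4 (mod 74).
Multiplying by 41⁻¹ = 65 gives x ≡ 65·4 = 260 = 3·74 + 38 ≡ 38 (mod 74).
Check: T(38) = 41·38 + 38 = 1596 = 21·74 + 42 ≡ 42 (mod 74).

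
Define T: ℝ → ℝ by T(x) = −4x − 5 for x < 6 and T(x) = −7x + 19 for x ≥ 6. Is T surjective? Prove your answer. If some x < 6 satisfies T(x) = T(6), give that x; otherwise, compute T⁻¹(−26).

9/2

Both pieces are strictly decreasing (slopes −4 and −7), so each is injective on its own interval.
The left piece maps (−∞, 6) onto (−29, ∞); the right piece maps [6, ∞) onto (−∞, −23].
The union (−29, ∞) ∪ (−∞, −23] covers ℝ, so T is surjective.
For the follow-up: the images overlap, so an x < 6 with T(x) = T(6) exists. T(6) = −23; solving −4x − 5 = −23 for x < 6 gives x = (−23 + 5)/(−4) = 9/2.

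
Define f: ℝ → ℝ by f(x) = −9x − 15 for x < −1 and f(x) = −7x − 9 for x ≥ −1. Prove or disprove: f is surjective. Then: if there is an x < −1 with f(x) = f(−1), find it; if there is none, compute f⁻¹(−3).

-13/9

Both pieces are strictly decreasing (slopes −9 and −7), so each is injective on its own interval.
The left piece maps (−∞, −1) onto (−6, ∞); the right piece maps [−1, ∞) onto (−∞, −2].
The union (−6, ∞) ∪ (−∞, −2] covers ℝ, so f is surjective.
For the follow-up: the images overlap, so an x < −1 with f(x) = f(−1) exists. f(−1) = −2; solving −9x − 15 = −2 for x < −1 gives x = (−2 + 15)/(−9) = −13/9.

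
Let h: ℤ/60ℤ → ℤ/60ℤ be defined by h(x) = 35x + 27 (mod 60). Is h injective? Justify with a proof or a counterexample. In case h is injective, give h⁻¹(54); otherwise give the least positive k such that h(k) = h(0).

We have gcd(35, 60) = 5 > 1. Taking x_1 = 0 and x_2 = 12: h(0) = 27 and h(12) = 35·12 + 27 = 447 ≡ 27 (mod 60).
So h(0) = h(12) while 0 ≠ 12, hence h is not injective.
Since h is not injective, we find the least positive k with h(k) = h(0): this means 35k ≡ 0 (mod 60), i.e. 60 ∣ 35k. Since gcd(35, 60) = 5, dividing through by 5 this holds exactly when 12 ∣ 7k, and as gcd(7, 12) = 1, exactly when 12 ∣ k.
The smallest positive such k is 12.

12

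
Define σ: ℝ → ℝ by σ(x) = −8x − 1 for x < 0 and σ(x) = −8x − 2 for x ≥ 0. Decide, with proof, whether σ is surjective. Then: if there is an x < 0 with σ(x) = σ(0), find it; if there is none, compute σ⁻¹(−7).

Both pieces are strictly decreasing (slopes −8 and −8), so each is injective on its own interval.
The left piece maps (−∞, 0) onto (−1, ∞); the right piece maps [0, ∞) onto (−∞, −2].
The union (−1, ∞) ∪ (−∞, −2] omits the interval between −1 and −2; in particular −1 has no preimage. So σ is not surjective.
Because the two images are disjoint, no x < 0 has σ(x) = σ(0), so we compute σ⁻¹(−7): −7 lies in (−∞, −2], so solve −8x − 2 = −7: x = (−7 + 2)/(−8) = 5/8.

5/8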